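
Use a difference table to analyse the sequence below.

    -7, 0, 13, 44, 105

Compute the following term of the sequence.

Δ: 7, 13, 31, 61
Δ²: 6, 18, 30
Δ³: 12, 12
Third differences constant at 12.
30 + 12 = 42;  61 + 42 = 103;  105 + 103 = 208

208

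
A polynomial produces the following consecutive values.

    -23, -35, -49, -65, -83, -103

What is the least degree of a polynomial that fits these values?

D1: -12, -14, -16, -18, -20
D2: -2, -2, -2, -2
The second differences are constant, so the polynomial has degree 2.

2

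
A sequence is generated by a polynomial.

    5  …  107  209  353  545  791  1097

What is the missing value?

41

Using the last 6 terms:
Δ: 102, 144, 192, 246, 306
Δ²: 42, 48, 54, 60
Δ³: 6, 6, 6
Constant third difference = 6.
Extend backward: 42 − 6 = 36;  102 − 36 = 66;  107 − 66 = 41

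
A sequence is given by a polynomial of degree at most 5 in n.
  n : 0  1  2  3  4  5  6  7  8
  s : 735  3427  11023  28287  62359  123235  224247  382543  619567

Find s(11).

2091967

First differences: 2692  7596  17264  34072  60876  101012  158296  237024
Second differences: 4904  9668  16808  26804  40136  57284  78728
Third differences: 4764  7140  9996  13332  17148  21444
Fourth differences: 2376  2856  3336  3816  4296
Fifth differences: 480  480  480  480
Fifth differences constant at 480.
4296 + 480 = 4776;  21444 + 4776 = 26220;  78728 + 26220 = 104948;  237024 + 104948 = 341972;  619567 + 341972 = 961539
4776 + 480 = 5256;  26220 + 5256 = 31476;  104948 + 31476 = 136424;  341972 + 136424 = 478396;  961539 + 478396 = 1439935
5256 + 480 = 5736;  31476 + 5736 = 37212;  136424 + 37212 = 173636;  478396 + 173636 = 652032;  1439935 + 652032 = 2091967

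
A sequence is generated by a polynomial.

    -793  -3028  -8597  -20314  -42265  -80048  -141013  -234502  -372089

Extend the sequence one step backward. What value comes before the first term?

-2235  -5569  -11717  -21951  -37783  -60965  -93489  -137587
-3334  -6148  -10234  -15832  -23182  -32524  -44098
-2814  -4086  -5598  -7350  -9342  -11574
-1272  -1512  -1752  -1992  -2232
-240  -240  -240  -240
The fifth differences are constant at -240.
Work back: -1272 + 240 = -1032;  -2814 + 1032 = -1782;  -3334 + 1782 = -1552;  -2235 + 1552 = -683;  -793 + 683 = -110

-110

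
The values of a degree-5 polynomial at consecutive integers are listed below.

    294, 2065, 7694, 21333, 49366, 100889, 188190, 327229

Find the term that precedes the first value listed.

Δ: 1771  5629  13639  28033  51523  87301  139039
Δ²: 3858  8010  14394  23490  35778  51738
Δ³: 4152  6384  9096  12288  15960
Δ⁴: 2232  2712  3192  3672
Δ⁵: 480  480  480
The fifth differences are constant at 480.
Work back: 2232 − 480 = 1752;  4152 − 1752 = 2400;  3858 − 2400 = 1458;  1771 − 1458 = 313;  294 − 313 = -19

-19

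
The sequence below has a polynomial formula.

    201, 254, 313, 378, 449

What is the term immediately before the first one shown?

154

D1: 53  59  65  71
D2: 6  6  6
The second differences are constant at 6.
Work back: 53 − 6 = 47;  201 − 47 = 154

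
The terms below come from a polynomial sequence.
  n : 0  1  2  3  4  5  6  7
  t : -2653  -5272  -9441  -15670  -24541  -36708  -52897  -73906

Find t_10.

-174913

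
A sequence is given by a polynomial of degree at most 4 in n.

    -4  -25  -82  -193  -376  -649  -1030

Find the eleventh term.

Δ: -21, -57, -111, -183, -273, -381
Δ²: -36, -54, -72, -90, -108
Δ³: -18, -18, -18, -18
The third differences are constant (-18).
-108 − 18 = -126;  -381 − 126 = -507;  -1030 − 507 = -1537
-126 − 18 = -144;  -507 − 144 = -651;  -1537 − 651 = -2188
-144 − 18 = -162;  -651 − 162 = -813;  -2188 − 813 = -3001
-162 − 18 = -180;  -813 − 180 = -993;  -3001 − 993 = -3994

-3994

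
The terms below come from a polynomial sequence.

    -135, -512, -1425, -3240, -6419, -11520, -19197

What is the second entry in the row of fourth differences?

D1: -377, -913, -1815, -3179, -5101, -7677
D2: -536, -902, -1364, -1922, -2576
D3: -366, -462, -558, -654
D4: -96, -96, -96

-96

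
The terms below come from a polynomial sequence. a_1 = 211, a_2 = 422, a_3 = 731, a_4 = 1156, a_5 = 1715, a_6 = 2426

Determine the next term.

3307

D1: 211  309  425  559  711
D2: 98  116  134  152
D3: 18  18  18
Third differences constant at 18.
152 + 18 = 170;  711 + 170 = 881;  2426 + 881 = 3307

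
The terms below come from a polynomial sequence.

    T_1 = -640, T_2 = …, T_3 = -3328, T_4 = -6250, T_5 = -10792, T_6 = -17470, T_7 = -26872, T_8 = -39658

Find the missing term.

Using the last 6 terms:
D1: -2922  -4542  -6678  -9402  -12786
D2: -1620  -2136  -2724  -3384
D3: -516  -588  -660
D4: -72  -72
Constant fourth difference = -72.
Extend backward: -516 + 72 = -444;  -1620 + 444 = -1176;  -2922 + 1176 = -1746;  -3328 + 1746 = -1582

-1582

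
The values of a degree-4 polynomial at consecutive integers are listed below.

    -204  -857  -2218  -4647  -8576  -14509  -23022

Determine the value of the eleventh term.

-96914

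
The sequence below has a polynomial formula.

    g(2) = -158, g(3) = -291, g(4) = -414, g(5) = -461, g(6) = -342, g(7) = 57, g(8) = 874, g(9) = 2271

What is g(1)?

-133  -123  -47  119  399  817  1397
10  76  166  280  418  580
66  90  114  138  162
24  24  24  24
The fourth differences are constant at 24.
Work back: 66 − 24 = 42;  10 − 42 = -32;  -133 + 32 = -101;  -158 + 101 = -57

-57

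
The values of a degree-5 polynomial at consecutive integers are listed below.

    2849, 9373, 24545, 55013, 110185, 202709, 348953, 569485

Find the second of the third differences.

9408

D1: 6524, 15172, 30468, 55172, 92524, 146244, 220532
D2: 8648, 15296, 24704, 37352, 53720, 74288
D3: 6648, 9408, 12648, 16368, 20568
D4: 2760, 3240, 3720, 4200
D5: 480, 480, 480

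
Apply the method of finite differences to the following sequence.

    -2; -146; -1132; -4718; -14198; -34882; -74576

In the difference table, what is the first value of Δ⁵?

First differences: -144, -986, -3586, -9480, -20684, -39694
Second differences: -842, -2600, -5894, -11204, -19010
Third differences: -1758, -3294, -5310, -7806
Fourth differences: -1536, -2016, -2496
Fifth differences: -480, -480

-480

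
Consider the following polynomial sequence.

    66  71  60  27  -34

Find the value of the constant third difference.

-6

D1: 5, -11, -33, -61
D2: -16, -22, -28
D3: -6, -6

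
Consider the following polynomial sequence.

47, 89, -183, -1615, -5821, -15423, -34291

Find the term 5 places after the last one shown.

-520671

Δ: 42, -272, -1432, -4206, -9602, -18868
Δ²: -314, -1160, -2774, -5396, -9266
Δ³: -846, -1614, -2622, -3870
Δ⁴: -768, -1008, -1248
Δ⁵: -240, -240
Fifth differences constant at -240.
-1248 − 240 = -1488;  -3870 − 1488 = -5358;  -9266 − 5358 = -14624;  -18868 − 14624 = -33492;  -34291 − 33492 = -67783
-1488 − 240 = -1728;  -5358 − 1728 = -7086;  -14624 − 7086 = -21710;  -33492 − 21710 = -55202;  -67783 − 55202 = -122985
-1728 − 240 = -1968;  -7086 − 1968 = -9054;  -21710 − 9054 = -30764;  -55202 − 30764 = -85966;  -122985 − 85966 = -208951
-1968 − 240 = -2208;  -9054 − 2208 = -11262;  -30764 − 11262 = -42026;  -85966 − 42026 = -127992;  -208951 − 127992 = -336943
-2208 − 240 = -2448;  -11262 − 2448 = -13710;  -42026 − 13710 = -55736;  -127992 − 55736 = -183728;  -336943 − 183728 = -520671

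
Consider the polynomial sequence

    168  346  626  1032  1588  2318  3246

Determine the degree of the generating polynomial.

First differences: 178, 280, 406, 556, 730, 928
Second differences: 102, 126, 150, 174, 198
Third differences: 24, 24, 24, 24
The third differences are constant, so the polynomial has degree 3.

3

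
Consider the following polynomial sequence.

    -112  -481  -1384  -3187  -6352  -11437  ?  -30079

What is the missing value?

Using the first 6 terms:
-369, -903, -1803, -3165, -5085
-534, -900, -1362, -1920
-366, -462, -558
-96, -96
Constant fourth difference = -96.
Extend forward: -558 − 96 = -654;  -1920 − 654 = -2574;  -5085 − 2574 = -7659;  -11437 − 7659 = -19096

-19096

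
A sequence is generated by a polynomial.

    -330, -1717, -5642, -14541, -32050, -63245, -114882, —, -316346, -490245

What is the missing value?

-195637

Using the first 7 terms:
-1387  -3925  -8899  -17509  -31195  -51637
-2538  -4974  -8610  -13686  -20442
-2436  -3636  -5076  -6756
-1200  -1440  -1680
-240  -240
Constant fifth difference = -240.
Extend forward: -1680 − 240 = -1920;  -6756 − 1920 = -8676;  -20442 − 8676 = -29118;  -51637 − 29118 = -80755;  -114882 − 80755 = -195637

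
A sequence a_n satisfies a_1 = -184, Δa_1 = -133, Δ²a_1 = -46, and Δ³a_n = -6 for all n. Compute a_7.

-1792

Build the table forward from the leading diagonal:
Δ³: -6, -6, -6, -6, -6, -6, -6
Δ²: -46, -52, -58, -64, -70, -76, -82
Δ: -133, -179, -231, -289, -353, -423, -499
a: -184, -317, -496, -727, -1016, -1369, -1792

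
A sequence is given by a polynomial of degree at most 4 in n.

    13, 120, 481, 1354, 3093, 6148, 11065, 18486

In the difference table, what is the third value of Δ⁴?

First differences: 107, 361, 873, 1739, 3055, 4917, 7421
Second differences: 254, 512, 866, 1316, 1862, 2504
Third differences: 258, 354, 450, 546, 642
Fourth differences: 96, 96, 96, 96

96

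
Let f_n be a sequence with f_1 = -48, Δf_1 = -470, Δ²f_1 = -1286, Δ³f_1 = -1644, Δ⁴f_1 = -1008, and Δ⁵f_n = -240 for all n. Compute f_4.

-6960

Build the table forward from the leading diagonal:
Δ⁵: -240, -240, -240, -240
Δ⁴: -1008, -1248, -1488, -1728
Δ³: -1644, -2652, -3900, -5388
Δ²: -1286, -2930, -5582, -9482
Δ: -470, -1756, -4686, -10268
f: -48, -518, -2274, -6960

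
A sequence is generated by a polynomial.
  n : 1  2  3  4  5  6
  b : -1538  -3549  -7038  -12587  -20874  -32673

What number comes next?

Δ: -2011  -3489  -5549  -8287  -11799
Δ²: -1478  -2060  -2738  -3512
Δ³: -582  -678  -774
Δ⁴: -96  -96
The fourth differences are constant (-96).
-774 − 96 = -870;  -3512 − 870 = -4382;  -11799 − 4382 = -16181;  -32673 − 16181 = -48854

-48854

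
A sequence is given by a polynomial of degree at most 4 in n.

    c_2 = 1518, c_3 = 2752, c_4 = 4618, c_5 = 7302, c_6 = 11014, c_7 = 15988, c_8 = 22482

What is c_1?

1234  1866  2684  3712  4974  6494
632  818  1028  1262  1520
186  210  234  258
24  24  24
The fourth differences are constant at 24.
Work back: 186 − 24 = 162;  632 − 162 = 470;  1234 − 470 = 764;  1518 − 764 = 754

754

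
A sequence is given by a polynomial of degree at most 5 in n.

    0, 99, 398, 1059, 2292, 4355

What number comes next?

7554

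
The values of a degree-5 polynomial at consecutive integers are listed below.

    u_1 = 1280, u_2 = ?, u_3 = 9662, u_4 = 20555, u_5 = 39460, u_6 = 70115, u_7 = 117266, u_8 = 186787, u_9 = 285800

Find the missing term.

3931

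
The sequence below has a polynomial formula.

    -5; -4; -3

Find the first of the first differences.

1

D1: 1, 1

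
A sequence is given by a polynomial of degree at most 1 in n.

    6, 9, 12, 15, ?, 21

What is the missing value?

18

Using the first 4 terms:
First differences: 3, 3, 3
Constant first difference = 3.
Extend forward: 15 + 3 = 18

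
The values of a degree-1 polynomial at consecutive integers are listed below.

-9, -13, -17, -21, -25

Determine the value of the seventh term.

Δ: -4  -4  -4  -4
First differences constant at -4.
-25 − 4 = -29
-29 − 4 = -33

-33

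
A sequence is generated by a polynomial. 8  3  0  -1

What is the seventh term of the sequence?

Δ: -5  -3  -1
Δ²: 2  2
Constant second difference = 2, so extend:
-1 + 2 = 1;  -1 + 1 = 0
1 + 2 = 3;  0 + 3 = 3
3 + 2 = 5;  3 + 5 = 8

8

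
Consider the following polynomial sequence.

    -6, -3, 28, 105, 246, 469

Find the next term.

D1: 3, 31, 77, 141, 223
D2: 28, 46, 64, 82
D3: 18, 18, 18
Third differences constant at 18.
82 + 18 = 100;  223 + 100 = 323;  469 + 323 = 792

792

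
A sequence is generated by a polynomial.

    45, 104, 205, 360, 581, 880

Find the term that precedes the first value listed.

16

D1: 59  101  155  221  299
D2: 42  54  66  78
D3: 12  12  12
The third differences are constant at 12.
Work back: 42 − 12 = 30;  59 − 30 = 29;  45 − 29 = 16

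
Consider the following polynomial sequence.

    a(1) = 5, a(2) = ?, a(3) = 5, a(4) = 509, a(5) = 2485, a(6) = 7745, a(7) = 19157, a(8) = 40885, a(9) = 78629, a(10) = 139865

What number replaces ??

-23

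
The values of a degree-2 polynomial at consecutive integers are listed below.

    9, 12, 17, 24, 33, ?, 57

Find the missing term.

44

Using the first 5 terms:
3  5  7  9
2  2  2
Constant second difference = 2.
Extend forward: 9 + 2 = 11;  33 + 11 = 44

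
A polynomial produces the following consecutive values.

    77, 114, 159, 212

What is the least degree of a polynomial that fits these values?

2

37, 45, 53
8, 8
The second differences are constant, so the polynomial has degree 2.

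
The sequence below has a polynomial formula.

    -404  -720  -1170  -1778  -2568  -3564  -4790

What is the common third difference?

First differences: -316, -450, -608, -790, -996, -1226
Second differences: -134, -158, -182, -206, -230
Third differences: -24, -24, -24, -24

-24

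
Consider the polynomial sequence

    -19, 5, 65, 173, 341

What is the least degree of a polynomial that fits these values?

3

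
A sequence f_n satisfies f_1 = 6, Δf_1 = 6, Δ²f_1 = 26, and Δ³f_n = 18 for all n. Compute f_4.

120

Build the table forward from the leading diagonal:
Third differences: 18  18  18  18
Second differences: 26  44  62  80
First differences: 6  32  76  138
f: 6  12  44  120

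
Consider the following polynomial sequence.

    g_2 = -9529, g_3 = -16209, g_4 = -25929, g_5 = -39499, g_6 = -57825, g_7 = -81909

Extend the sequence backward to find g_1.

-5175

-6680, -9720, -13570, -18326, -24084
-3040, -3850, -4756, -5758
-810, -906, -1002
-96, -96
The fourth differences are constant at -96.
Work back: -810 + 96 = -714;  -3040 + 714 = -2326;  -6680 + 2326 = -4354;  -9529 + 4354 = -5175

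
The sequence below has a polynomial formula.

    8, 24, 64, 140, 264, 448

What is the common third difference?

First differences: 16, 40, 76, 124, 184
Second differences: 24, 36, 48, 60
Third differences: 12, 12, 12

12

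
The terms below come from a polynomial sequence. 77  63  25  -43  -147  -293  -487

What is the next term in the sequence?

-735

First differences: -14 , -38 , -68 , -104 , -146 , -194
Second differences: -24 , -30 , -36 , -42 , -48
Third differences: -6 , -6 , -6 , -6
Constant third difference = -6, so extend:
-48 − 6 = -54;  -194 − 54 = -248;  -487 − 248 = -735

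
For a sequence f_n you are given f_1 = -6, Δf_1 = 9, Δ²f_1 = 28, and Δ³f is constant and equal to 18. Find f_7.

828

Build the table forward from the leading diagonal:
Δ³: 18, 18, 18, 18, 18, 18, 18
Δ²: 28, 46, 64, 82, 100, 118, 136
Δ: 9, 37, 83, 147, 229, 329, 447
f: -6, 3, 40, 123, 270, 499, 828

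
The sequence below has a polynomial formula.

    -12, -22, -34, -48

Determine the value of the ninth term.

-10 , -12 , -14
-2 , -2
Constant second difference = -2, so extend:
-14 − 2 = -16;  -48 − 16 = -64
-16 − 2 = -18;  -64 − 18 = -82
-18 − 2 = -20;  -82 − 20 = -102
-20 − 2 = -22;  -102 − 22 = -124
-22 − 2 = -24;  -124 − 24 = -148

-148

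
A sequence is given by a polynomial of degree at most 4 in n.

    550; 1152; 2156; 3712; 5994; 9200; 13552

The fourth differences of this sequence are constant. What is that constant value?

24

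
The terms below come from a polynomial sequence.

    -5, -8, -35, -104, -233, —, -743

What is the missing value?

-440

Using the first 5 terms:
-3  -27  -69  -129
-24  -42  -60
-18  -18
Constant third difference = -18.
Extend forward: -60 − 18 = -78;  -129 − 78 = -207;  -233 − 207 = -440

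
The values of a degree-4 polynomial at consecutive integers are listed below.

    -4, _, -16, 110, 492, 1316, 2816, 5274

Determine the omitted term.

-24

Using the last 6 terms:
D1: 126, 382, 824, 1500, 2458
D2: 256, 442, 676, 958
D3: 186, 234, 282
D4: 48, 48
Constant fourth difference = 48.
Extend backward: 186 − 48 = 138;  256 − 138 = 118;  126 − 118 = 8;  -16 − 8 = -24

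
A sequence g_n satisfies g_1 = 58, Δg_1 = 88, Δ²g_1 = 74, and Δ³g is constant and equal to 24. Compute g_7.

Build the table forward from the leading diagonal:
D3: 24, 24, 24, 24, 24, 24, 24
D2: 74, 98, 122, 146, 170, 194, 218
D1: 88, 162, 260, 382, 528, 698, 892
g: 58, 146, 308, 568, 950, 1478, 2176

2176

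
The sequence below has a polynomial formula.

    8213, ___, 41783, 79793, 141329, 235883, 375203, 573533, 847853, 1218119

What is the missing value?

19823

Using the last 8 terms:
Δ: 38010  61536  94554  139320  198330  274320  370266
Δ²: 23526  33018  44766  59010  75990  95946
Δ³: 9492  11748  14244  16980  19956
Δ⁴: 2256  2496  2736  2976
Δ⁵: 240  240  240
Constant fifth difference = 240.
Extend backward: 2256 − 240 = 2016;  9492 − 2016 = 7476;  23526 − 7476 = 16050;  38010 − 16050 = 21960;  41783 − 21960 = 19823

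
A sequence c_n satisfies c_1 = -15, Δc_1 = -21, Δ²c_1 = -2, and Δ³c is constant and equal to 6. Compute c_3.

Build the table forward from the leading diagonal:
D3: 6, 6, 6
D2: -2, 4, 10
D1: -21, -23, -19
c: -15, -36, -59

-59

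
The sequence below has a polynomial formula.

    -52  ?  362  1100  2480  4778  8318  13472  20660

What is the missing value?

Using the last 7 terms:
Δ: 738, 1380, 2298, 3540, 5154, 7188
Δ²: 642, 918, 1242, 1614, 2034
Δ³: 276, 324, 372, 420
Δ⁴: 48, 48, 48
Constant fourth difference = 48.
Extend backward: 276 − 48 = 228;  642 − 228 = 414;  738 − 414 = 324;  362 − 324 = 38

38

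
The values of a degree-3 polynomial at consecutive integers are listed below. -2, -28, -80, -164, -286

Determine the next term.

First differences: -26  -52  -84  -122
Second differences: -26  -32  -38
Third differences: -6  -6
The third differences are constant (-6).
-38 − 6 = -44;  -122 − 44 = -166;  -286 − 166 = -452

-452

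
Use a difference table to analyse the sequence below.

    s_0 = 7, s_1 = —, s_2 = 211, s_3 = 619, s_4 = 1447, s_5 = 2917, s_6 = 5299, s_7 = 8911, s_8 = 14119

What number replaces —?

49

Using the last 7 terms:
First differences: 408  828  1470  2382  3612  5208
Second differences: 420  642  912  1230  1596
Third differences: 222  270  318  366
Fourth differences: 48  48  48
Constant fourth difference = 48.
Extend backward: 222 − 48 = 174;  420 − 174 = 246;  408 − 246 = 162;  211 − 162 = 49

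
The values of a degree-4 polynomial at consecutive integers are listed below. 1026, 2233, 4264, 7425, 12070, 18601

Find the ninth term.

54250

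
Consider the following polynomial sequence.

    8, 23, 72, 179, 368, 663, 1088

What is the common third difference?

24

D1: 15, 49, 107, 189, 295, 425
D2: 34, 58, 82, 106, 130
D3: 24, 24, 24, 24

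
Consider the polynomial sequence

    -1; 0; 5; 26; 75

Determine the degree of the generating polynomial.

3

First differences: 1, 5, 21, 49
Second differences: 4, 16, 28
Third differences: 12, 12
The third differences are constant, so the polynomial has degree 3.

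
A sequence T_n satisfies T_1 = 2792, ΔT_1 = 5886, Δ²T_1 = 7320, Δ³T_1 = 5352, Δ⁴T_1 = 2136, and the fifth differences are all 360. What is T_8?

467354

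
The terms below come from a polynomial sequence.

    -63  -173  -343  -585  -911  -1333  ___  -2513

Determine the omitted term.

Using the first 6 terms:
-110, -170, -242, -326, -422
-60, -72, -84, -96
-12, -12, -12
Constant third difference = -12.
Extend forward: -96 − 12 = -108;  -422 − 108 = -530;  -1333 − 530 = -1863

-1863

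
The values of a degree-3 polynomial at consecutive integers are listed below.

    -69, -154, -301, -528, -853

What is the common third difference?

-18

D1: -85, -147, -227, -325
D2: -62, -80, -98
D3: -18, -18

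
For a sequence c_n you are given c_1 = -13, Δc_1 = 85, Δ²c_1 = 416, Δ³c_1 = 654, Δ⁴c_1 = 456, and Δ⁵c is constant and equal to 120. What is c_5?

5895

Build the table forward from the leading diagonal:
Δ⁵: 120, 120, 120, 120, 120
Δ⁴: 456, 576, 696, 816, 936
Δ³: 654, 1110, 1686, 2382, 3198
Δ²: 416, 1070, 2180, 3866, 6248
Δ: 85, 501, 1571, 3751, 7617
c: -13, 72, 573, 2144, 5895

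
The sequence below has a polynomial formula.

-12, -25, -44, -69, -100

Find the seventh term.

-180

Δ: -13, -19, -25, -31
Δ²: -6, -6, -6
Constant second difference = -6, so extend:
-31 − 6 = -37;  -100 − 37 = -137
-37 − 6 = -43;  -137 − 43 = -180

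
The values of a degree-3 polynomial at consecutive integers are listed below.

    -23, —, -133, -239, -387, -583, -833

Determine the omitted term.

Using the last 5 terms:
-106  -148  -196  -250
-42  -48  -54
-6  -6
Constant third difference = -6.
Extend backward: -42 + 6 = -36;  -106 + 36 = -70;  -133 + 70 = -63

-63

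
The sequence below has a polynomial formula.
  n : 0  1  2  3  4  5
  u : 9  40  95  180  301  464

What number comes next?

675

First differences: 31, 55, 85, 121, 163
Second differences: 24, 30, 36, 42
Third differences: 6, 6, 6
Third differences constant at 6.
42 + 6 = 48;  163 + 48 = 211;  464 + 211 = 675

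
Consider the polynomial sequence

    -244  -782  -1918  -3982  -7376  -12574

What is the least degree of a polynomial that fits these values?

D1: -538, -1136, -2064, -3394, -5198
D2: -598, -928, -1330, -1804
D3: -330, -402, -474
D4: -72, -72
The fourth differences are constant, so the polynomial has degree 4.

4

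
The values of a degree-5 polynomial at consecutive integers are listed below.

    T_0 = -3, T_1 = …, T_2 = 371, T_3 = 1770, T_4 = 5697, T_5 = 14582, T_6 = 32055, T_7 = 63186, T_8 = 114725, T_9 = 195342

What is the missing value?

30

Using the last 8 terms:
Δ: 1399  3927  8885  17473  31131  51539  80617
Δ²: 2528  4958  8588  13658  20408  29078
Δ³: 2430  3630  5070  6750  8670
Δ⁴: 1200  1440  1680  1920
Δ⁵: 240  240  240
Constant fifth difference = 240.
Extend backward: 1200 − 240 = 960;  2430 − 960 = 1470;  2528 − 1470 = 1058;  1399 − 1058 = 341;  371 − 341 = 30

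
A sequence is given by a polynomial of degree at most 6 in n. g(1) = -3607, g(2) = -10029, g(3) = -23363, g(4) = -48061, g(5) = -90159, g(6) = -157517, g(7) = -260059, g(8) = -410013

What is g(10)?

-6422  -13334  -24698  -42098  -67358  -102542  -149954
-6912  -11364  -17400  -25260  -35184  -47412
-4452  -6036  -7860  -9924  -12228
-1584  -1824  -2064  -2304
-240  -240  -240
The fifth differences are constant (-240).
-2304 − 240 = -2544;  -12228 − 2544 = -14772;  -47412 − 14772 = -62184;  -149954 − 62184 = -212138;  -410013 − 212138 = -622151
-2544 − 240 = -2784;  -14772 − 2784 = -17556;  -62184 − 17556 = -79740;  -212138 − 79740 = -291878;  -622151 − 291878 = -914029

-914029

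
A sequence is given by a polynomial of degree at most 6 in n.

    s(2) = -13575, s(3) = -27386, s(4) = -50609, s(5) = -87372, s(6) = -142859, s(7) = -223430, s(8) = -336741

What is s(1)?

-5984

-13811  -23223  -36763  -55487  -80571  -113311
-9412  -13540  -18724  -25084  -32740
-4128  -5184  -6360  -7656
-1056  -1176  -1296
-120  -120
The fifth differences are constant at -120.
Work back: -1056 + 120 = -936;  -4128 + 936 = -3192;  -9412 + 3192 = -6220;  -13811 + 6220 = -7591;  -13575 + 7591 = -5984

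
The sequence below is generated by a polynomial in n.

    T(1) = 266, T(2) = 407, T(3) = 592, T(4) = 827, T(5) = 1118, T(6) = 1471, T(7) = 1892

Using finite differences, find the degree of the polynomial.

Δ: 141, 185, 235, 291, 353, 421
Δ²: 44, 50, 56, 62, 68
Δ³: 6, 6, 6, 6
The third differences are constant, so the polynomial has degree 3.

3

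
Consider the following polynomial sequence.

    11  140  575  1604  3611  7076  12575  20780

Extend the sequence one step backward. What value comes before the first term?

-4

First differences: 129, 435, 1029, 2007, 3465, 5499, 8205
Second differences: 306, 594, 978, 1458, 2034, 2706
Third differences: 288, 384, 480, 576, 672
Fourth differences: 96, 96, 96, 96
The fourth differences are constant at 96.
Work back: 288 − 96 = 192;  306 − 192 = 114;  129 − 114 = 15;  11 − 15 = -4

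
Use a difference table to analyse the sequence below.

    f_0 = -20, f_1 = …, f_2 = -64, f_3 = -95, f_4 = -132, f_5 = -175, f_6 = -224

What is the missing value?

-39

Using the last 5 terms:
First differences: -31, -37, -43, -49
Second differences: -6, -6, -6
Constant second difference = -6.
Extend backward: -31 + 6 = -25;  -64 + 25 = -39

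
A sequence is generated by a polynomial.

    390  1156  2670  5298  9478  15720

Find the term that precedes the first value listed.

78

Δ: 766, 1514, 2628, 4180, 6242
Δ²: 748, 1114, 1552, 2062
Δ³: 366, 438, 510
Δ⁴: 72, 72
The fourth differences are constant at 72.
Work back: 366 − 72 = 294;  748 − 294 = 454;  766 − 454 = 312;  390 − 312 = 78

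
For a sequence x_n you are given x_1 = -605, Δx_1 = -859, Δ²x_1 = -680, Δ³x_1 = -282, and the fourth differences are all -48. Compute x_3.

Build the table forward from the leading diagonal:
D4: -48, -48, -48
D3: -282, -330, -378
D2: -680, -962, -1292
D1: -859, -1539, -2501
x: -605, -1464, -3003

-3003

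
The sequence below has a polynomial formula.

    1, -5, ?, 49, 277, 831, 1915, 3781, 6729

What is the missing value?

-9

Using the last 6 terms:
Δ: 228  554  1084  1866  2948
Δ²: 326  530  782  1082
Δ³: 204  252  300
Δ⁴: 48  48
Constant fourth difference = 48.
Extend backward: 204 − 48 = 156;  326 − 156 = 170;  228 − 170 = 58;  49 − 58 = -9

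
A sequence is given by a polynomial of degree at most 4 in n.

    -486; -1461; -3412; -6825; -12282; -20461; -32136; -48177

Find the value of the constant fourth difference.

D1: -975, -1951, -3413, -5457, -8179, -11675, -16041
D2: -976, -1462, -2044, -2722, -3496, -4366
D3: -486, -582, -678, -774, -870
D4: -96, -96, -96, -96

-96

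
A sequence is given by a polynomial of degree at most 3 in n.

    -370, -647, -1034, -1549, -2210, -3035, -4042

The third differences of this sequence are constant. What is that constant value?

Δ: -277, -387, -515, -661, -825, -1007
Δ²: -110, -128, -146, -164, -182
Δ³: -18, -18, -18, -18

-18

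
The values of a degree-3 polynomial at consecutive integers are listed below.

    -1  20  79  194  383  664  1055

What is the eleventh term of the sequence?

4079

First differences: 21, 59, 115, 189, 281, 391
Second differences: 38, 56, 74, 92, 110
Third differences: 18, 18, 18, 18
Third differences constant at 18.
110 + 18 = 128;  391 + 128 = 519;  1055 + 519 = 1574
128 + 18 = 146;  519 + 146 = 665;  1574 + 665 = 2239
146 + 18 = 164;  665 + 164 = 829;  2239 + 829 = 3068
164 + 18 = 182;  829 + 182 = 1011;  3068 + 1011 = 4079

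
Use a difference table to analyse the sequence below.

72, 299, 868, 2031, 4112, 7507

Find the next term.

12684

Δ: 227, 569, 1163, 2081, 3395
Δ²: 342, 594, 918, 1314
Δ³: 252, 324, 396
Δ⁴: 72, 72
Constant fourth difference = 72, so extend:
396 + 72 = 468;  1314 + 468 = 1782;  3395 + 1782 = 5177;  7507 + 5177 = 12684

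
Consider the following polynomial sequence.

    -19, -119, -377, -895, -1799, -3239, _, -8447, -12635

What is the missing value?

-5389

Using the first 6 terms:
D1: -100  -258  -518  -904  -1440
D2: -158  -260  -386  -536
D3: -102  -126  -150
D4: -24  -24
Constant fourth difference = -24.
Extend forward: -150 − 24 = -174;  -536 − 174 = -710;  -1440 − 710 = -2150;  -3239 − 2150 = -5389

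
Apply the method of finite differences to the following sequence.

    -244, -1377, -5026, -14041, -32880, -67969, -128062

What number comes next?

-224601

-1133, -3649, -9015, -18839, -35089, -60093
-2516, -5366, -9824, -16250, -25004
-2850, -4458, -6426, -8754
-1608, -1968, -2328
-360, -360
Fifth differences constant at -360.
-2328 − 360 = -2688;  -8754 − 2688 = -11442;  -25004 − 11442 = -36446;  -60093 − 36446 = -96539;  -128062 − 96539 = -224601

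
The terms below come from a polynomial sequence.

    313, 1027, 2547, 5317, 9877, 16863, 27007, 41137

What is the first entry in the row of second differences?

D1: 714, 1520, 2770, 4560, 6986, 10144, 14130
D2: 806, 1250, 1790, 2426, 3158, 3986
D3: 444, 540, 636, 732, 828
D4: 96, 96, 96, 96

806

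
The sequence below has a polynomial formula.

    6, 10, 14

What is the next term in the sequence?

18

D1: 4 , 4
First differences constant at 4.
14 + 4 = 18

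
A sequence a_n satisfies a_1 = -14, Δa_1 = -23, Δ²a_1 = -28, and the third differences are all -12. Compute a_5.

Build the table forward from the leading diagonal:
Δ³: -12  -12  -12  -12  -12
Δ²: -28  -40  -52  -64  -76
Δ: -23  -51  -91  -143  -207
a: -14  -37  -88  -179  -322

-322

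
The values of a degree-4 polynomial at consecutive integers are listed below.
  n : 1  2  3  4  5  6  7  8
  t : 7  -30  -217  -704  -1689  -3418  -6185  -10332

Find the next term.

-16249

First differences: -37, -187, -487, -985, -1729, -2767, -4147
Second differences: -150, -300, -498, -744, -1038, -1380
Third differences: -150, -198, -246, -294, -342
Fourth differences: -48, -48, -48, -48
Fourth differences constant at -48.
-342 − 48 = -390;  -1380 − 390 = -1770;  -4147 − 1770 = -5917;  -10332 − 5917 = -16249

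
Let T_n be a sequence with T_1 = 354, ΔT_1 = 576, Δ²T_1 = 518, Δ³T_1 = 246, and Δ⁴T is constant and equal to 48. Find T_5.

6798

Build the table forward from the leading diagonal:
Fourth differences: 48  48  48  48  48
Third differences: 246  294  342  390  438
Second differences: 518  764  1058  1400  1790
First differences: 576  1094  1858  2916  4316
T: 354  930  2024  3882  6798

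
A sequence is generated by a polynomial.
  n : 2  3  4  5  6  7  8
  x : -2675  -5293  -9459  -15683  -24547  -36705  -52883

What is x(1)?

D1: -2618, -4166, -6224, -8864, -12158, -16178
D2: -1548, -2058, -2640, -3294, -4020
D3: -510, -582, -654, -726
D4: -72, -72, -72
The fourth differences are constant at -72.
Work back: -510 + 72 = -438;  -1548 + 438 = -1110;  -2618 + 1110 = -1508;  -2675 + 1508 = -1167

-1167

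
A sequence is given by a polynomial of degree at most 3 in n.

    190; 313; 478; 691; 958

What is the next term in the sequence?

Δ: 123  165  213  267
Δ²: 42  48  54
Δ³: 6  6
Third differences constant at 6.
54 + 6 = 60;  267 + 60 = 327;  958 + 327 = 1285

1285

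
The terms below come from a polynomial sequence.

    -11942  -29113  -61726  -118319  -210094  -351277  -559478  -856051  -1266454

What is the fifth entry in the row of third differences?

-21354

Δ: -17171, -32613, -56593, -91775, -141183, -208201, -296573, -410403
Δ²: -15442, -23980, -35182, -49408, -67018, -88372, -113830
Δ³: -8538, -11202, -14226, -17610, -21354, -25458
Δ⁴: -2664, -3024, -3384, -3744, -4104
Δ⁵: -360, -360, -360, -360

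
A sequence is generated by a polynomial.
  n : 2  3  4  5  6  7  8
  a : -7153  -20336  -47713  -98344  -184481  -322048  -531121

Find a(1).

-1816

D1: -13183, -27377, -50631, -86137, -137567, -209073
D2: -14194, -23254, -35506, -51430, -71506
D3: -9060, -12252, -15924, -20076
D4: -3192, -3672, -4152
D5: -480, -480
The fifth differences are constant at -480.
Work back: -3192 + 480 = -2712;  -9060 + 2712 = -6348;  -14194 + 6348 = -7846;  -13183 + 7846 = -5337;  -7153 + 5337 = -1816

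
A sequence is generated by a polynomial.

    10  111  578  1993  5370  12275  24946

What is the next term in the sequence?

101 , 467 , 1415 , 3377 , 6905 , 12671
366 , 948 , 1962 , 3528 , 5766
582 , 1014 , 1566 , 2238
432 , 552 , 672
120 , 120
Fifth differences constant at 120.
672 + 120 = 792;  2238 + 792 = 3030;  5766 + 3030 = 8796;  12671 + 8796 = 21467;  24946 + 21467 = 46413

46413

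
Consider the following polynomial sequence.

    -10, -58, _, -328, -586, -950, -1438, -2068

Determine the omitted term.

-158

Using the last 5 terms:
D1: -258, -364, -488, -630
D2: -106, -124, -142
D3: -18, -18
Constant third difference = -18.
Extend backward: -106 + 18 = -88;  -258 + 88 = -170;  -328 + 170 = -158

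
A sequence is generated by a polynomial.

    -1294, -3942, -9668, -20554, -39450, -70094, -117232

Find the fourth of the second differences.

-11748

First differences: -2648, -5726, -10886, -18896, -30644, -47138
Second differences: -3078, -5160, -8010, -11748, -16494
Third differences: -2082, -2850, -3738, -4746
Fourth differences: -768, -888, -1008
Fifth differences: -120, -120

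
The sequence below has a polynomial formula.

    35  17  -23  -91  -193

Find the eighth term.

D1: -18 , -40 , -68 , -102
D2: -22 , -28 , -34
D3: -6 , -6
Constant third difference = -6, so extend:
-34 − 6 = -40;  -102 − 40 = -142;  -193 − 142 = -335
-40 − 6 = -46;  -142 − 46 = -188;  -335 − 188 = -523
-46 − 6 = -52;  -188 − 52 = -240;  -523 − 240 = -763

-763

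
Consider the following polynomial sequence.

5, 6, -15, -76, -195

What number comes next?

-390

1 , -21 , -61 , -119
-22 , -40 , -58
-18 , -18
Third differences constant at -18.
-58 − 18 = -76;  -119 − 76 = -195;  -195 − 195 = -390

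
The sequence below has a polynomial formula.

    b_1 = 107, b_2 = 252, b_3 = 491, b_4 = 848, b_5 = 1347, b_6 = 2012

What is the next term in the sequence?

First differences: 145  239  357  499  665
Second differences: 94  118  142  166
Third differences: 24  24  24
The third differences are constant (24).
166 + 24 = 190;  665 + 190 = 855;  2012 + 855 = 2867

2867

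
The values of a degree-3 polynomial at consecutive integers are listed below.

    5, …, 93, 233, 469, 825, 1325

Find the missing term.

25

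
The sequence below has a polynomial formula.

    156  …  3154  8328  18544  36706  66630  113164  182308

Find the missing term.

Using the last 7 terms:
D1: 5174  10216  18162  29924  46534  69144
D2: 5042  7946  11762  16610  22610
D3: 2904  3816  4848  6000
D4: 912  1032  1152
D5: 120  120
Constant fifth difference = 120.
Extend backward: 912 − 120 = 792;  2904 − 792 = 2112;  5042 − 2112 = 2930;  5174 − 2930 = 2244;  3154 − 2244 = 910

910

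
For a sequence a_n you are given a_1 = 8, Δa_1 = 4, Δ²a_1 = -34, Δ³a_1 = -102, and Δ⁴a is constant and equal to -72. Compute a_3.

-18

Build the table forward from the leading diagonal:
Fourth differences: -72  -72  -72
Third differences: -102  -174  -246
Second differences: -34  -136  -310
First differences: 4  -30  -166
a: 8  12  -18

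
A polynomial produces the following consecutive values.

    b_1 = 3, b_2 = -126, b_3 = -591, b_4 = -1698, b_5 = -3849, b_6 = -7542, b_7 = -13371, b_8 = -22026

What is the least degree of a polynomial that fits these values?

D1: -129, -465, -1107, -2151, -3693, -5829, -8655
D2: -336, -642, -1044, -1542, -2136, -2826
D3: -306, -402, -498, -594, -690
D4: -96, -96, -96, -96
The fourth differences are constant, so the polynomial has degree 4.

4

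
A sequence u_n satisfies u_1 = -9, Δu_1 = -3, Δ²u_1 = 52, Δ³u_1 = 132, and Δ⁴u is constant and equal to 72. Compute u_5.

Build the table forward from the leading diagonal:
Fourth differences: 72  72  72  72  72
Third differences: 132  204  276  348  420
Second differences: 52  184  388  664  1012
First differences: -3  49  233  621  1285
u: -9  -12  37  270  891

891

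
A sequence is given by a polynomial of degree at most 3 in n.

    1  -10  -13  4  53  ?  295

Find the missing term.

146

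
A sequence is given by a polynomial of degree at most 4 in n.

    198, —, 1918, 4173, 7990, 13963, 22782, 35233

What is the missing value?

727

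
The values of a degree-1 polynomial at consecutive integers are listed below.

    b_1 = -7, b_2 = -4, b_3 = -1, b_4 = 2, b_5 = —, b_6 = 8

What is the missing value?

5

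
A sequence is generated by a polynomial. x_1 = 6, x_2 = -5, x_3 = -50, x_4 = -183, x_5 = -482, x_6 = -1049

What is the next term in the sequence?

-2010

Δ: -11, -45, -133, -299, -567
Δ²: -34, -88, -166, -268
Δ³: -54, -78, -102
Δ⁴: -24, -24
Fourth differences constant at -24.
-102 − 24 = -126;  -268 − 126 = -394;  -567 − 394 = -961;  -1049 − 961 = -2010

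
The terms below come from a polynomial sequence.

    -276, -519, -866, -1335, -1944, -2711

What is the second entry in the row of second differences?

D1: -243, -347, -469, -609, -767
D2: -104, -122, -140, -158
D3: -18, -18, -18

-122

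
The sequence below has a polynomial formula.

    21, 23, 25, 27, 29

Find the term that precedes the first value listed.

D1: 2, 2, 2, 2
The first differences are constant at 2.
Work back: 21 − 2 = 19

19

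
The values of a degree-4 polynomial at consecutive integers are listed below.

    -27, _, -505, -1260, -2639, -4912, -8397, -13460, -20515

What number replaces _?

-152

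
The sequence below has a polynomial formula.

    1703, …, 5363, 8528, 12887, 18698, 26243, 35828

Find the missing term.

Using the last 6 terms:
Δ: 3165, 4359, 5811, 7545, 9585
Δ²: 1194, 1452, 1734, 2040
Δ³: 258, 282, 306
Δ⁴: 24, 24
Constant fourth difference = 24.
Extend backward: 258 − 24 = 234;  1194 − 234 = 960;  3165 − 960 = 2205;  5363 − 2205 = 3158

3158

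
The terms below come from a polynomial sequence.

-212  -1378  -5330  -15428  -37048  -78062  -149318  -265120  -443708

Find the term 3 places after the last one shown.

First differences: -1166 , -3952 , -10098 , -21620 , -41014 , -71256 , -115802 , -178588
Second differences: -2786 , -6146 , -11522 , -19394 , -30242 , -44546 , -62786
Third differences: -3360 , -5376 , -7872 , -10848 , -14304 , -18240
Fourth differences: -2016 , -2496 , -2976 , -3456 , -3936
Fifth differences: -480 , -480 , -480 , -480
Fifth differences constant at -480.
-3936 − 480 = -4416;  -18240 − 4416 = -22656;  -62786 − 22656 = -85442;  -178588 − 85442 = -264030;  -443708 − 264030 = -707738
-4416 − 480 = -4896;  -22656 − 4896 = -27552;  -85442 − 27552 = -112994;  -264030 − 112994 = -377024;  -707738 − 377024 = -1084762
-4896 − 480 = -5376;  -27552 − 5376 = -32928;  -112994 − 32928 = -145922;  -377024 − 145922 = -522946;  -1084762 − 522946 = -1607708

-1607708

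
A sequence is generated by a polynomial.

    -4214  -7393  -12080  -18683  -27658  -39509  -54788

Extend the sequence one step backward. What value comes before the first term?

First differences: -3179, -4687, -6603, -8975, -11851, -15279
Second differences: -1508, -1916, -2372, -2876, -3428
Third differences: -408, -456, -504, -552
Fourth differences: -48, -48, -48
The fourth differences are constant at -48.
Work back: -408 + 48 = -360;  -1508 + 360 = -1148;  -3179 + 1148 = -2031;  -4214 + 2031 = -2183

-2183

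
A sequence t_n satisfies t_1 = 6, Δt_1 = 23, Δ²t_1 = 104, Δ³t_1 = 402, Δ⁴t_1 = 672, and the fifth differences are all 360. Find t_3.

Build the table forward from the leading diagonal:
Fifth differences: 360, 360, 360
Fourth differences: 672, 1032, 1392
Third differences: 402, 1074, 2106
Second differences: 104, 506, 1580
First differences: 23, 127, 633
t: 6, 29, 156

156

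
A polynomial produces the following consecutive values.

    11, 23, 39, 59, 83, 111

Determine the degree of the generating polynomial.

12, 16, 20, 24, 28
4, 4, 4, 4
The second differences are constant, so the polynomial has degree 2.

2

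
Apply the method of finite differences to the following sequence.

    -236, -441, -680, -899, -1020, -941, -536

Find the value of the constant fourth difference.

24

D1: -205, -239, -219, -121, 79, 405
D2: -34, 20, 98, 200, 326
D3: 54, 78, 102, 126
D4: 24, 24, 24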